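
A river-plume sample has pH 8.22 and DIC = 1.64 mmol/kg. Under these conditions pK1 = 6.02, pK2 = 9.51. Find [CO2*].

[CO2*] = 9.78 μmol/kg

α₀ = 1 / (1 + K1/[H⁺] + K1K2/[H⁺]²) = 1 / (1 + 10^+2.20 + 10^+0.91)
   = 1 / (1 + 158.49 + 8.1283) = 1/167.62 = 0.005966
[CO2*] = α₀ × DIC = 0.005966 × 1.64 = 0.00978 mmol/kg = 9.78 μmol/kg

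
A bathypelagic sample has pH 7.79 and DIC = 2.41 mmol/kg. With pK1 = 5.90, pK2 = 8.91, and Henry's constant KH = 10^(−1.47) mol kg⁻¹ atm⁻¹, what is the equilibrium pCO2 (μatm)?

pCO2 = 842 μatm

α₀ = 1 / (1 + K1/[H⁺] + K1K2/[H⁺]²) = 1 / (1 + 10^+1.89 + 10^+0.77)
   = 1 / (1 + 77.625 + 5.8884) = 1/84.513 = 0.01183
[CO2*] = α₀ × DIC = 0.01183 × 2.41 = 0.02852 mmol/kg
pCO2 = [CO2*]/KH = 2.852×10^-5 / 3.388×10^-2 = 842 μatm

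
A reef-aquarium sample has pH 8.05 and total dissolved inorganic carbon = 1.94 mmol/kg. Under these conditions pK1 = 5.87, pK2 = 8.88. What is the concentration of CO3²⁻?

α₂ = 1 / (1 + [H⁺]/K2 + [H⁺]²/(K1K2)) = 1 / (1 + 10^+0.83 + 10^-1.35)
   = 1 / (1 + 6.7608 + 0.044668) = 1/7.8055 = 0.1281
[CO3²⁻] = α₂ × DIC = 0.1281 × 1.94 = 0.249 mmol/kg

[CO3²⁻] = 0.249 mmol/kg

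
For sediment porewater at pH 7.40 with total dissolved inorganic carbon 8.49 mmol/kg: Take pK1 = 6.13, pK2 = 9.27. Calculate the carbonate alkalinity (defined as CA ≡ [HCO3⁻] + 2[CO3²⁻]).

CA = 8.17 mmol/kg

CA = [HCO3⁻] + 2[CO3²⁻] = (α₁ + 2α₂)·DIC
At pH 7.40: [H⁺]/K1 = 10^-1.27 = 0.053703, K2/[H⁺] = 10^-1.87 = 0.013490
α₁ = 1/(1 + 0.053703 + 0.013490) = 1/1.0672 = 0.9370; α₂ = α₁·K2/[H⁺] = 0.01264
α₁ + 2α₂ = 0.9623
CA = 0.9623 × 8.49 = 8.17 mmol/kg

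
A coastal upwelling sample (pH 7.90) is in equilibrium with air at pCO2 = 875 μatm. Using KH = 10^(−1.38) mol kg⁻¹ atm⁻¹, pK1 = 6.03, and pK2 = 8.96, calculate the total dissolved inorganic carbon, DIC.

[CO2*] = KH · pCO2 = 10^(−1.38) × 875×10^-6 = 3.648×10^-5 mol/kg
α₀ = 1/(1 + K1/[H⁺] + K1K2/[H⁺]²) = 1/(1 + 10^+1.87 + 10^+0.81) = 0.01226
DIC = [CO2*]/α₀ = 3.648×10^-5 / 0.01226 = 2.98 mmol/kg

DIC = 2.98 mmol/kg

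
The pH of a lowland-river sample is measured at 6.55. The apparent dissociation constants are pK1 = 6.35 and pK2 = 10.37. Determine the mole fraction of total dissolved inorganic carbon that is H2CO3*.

α₀ = 1 / (1 + K1/[H⁺] + K1K2/[H⁺]²) = 1 / (1 + 10^+0.20 + 10^-3.62)
   = 1 / (1 + 1.5849 + 0.00023988) = 1/2.5851 = 0.3868

α₀ = 0.387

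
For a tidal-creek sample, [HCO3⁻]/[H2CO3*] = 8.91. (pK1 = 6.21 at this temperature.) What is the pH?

From K1 = [H⁺][HCO3⁻]/[H2CO3*]:  pH = pK1 + log₁₀([HCO3⁻]/[H2CO3*])
log₁₀(8.91) = +0.950
pH = 6.21 + (+0.950) = 7.16

pH = 7.16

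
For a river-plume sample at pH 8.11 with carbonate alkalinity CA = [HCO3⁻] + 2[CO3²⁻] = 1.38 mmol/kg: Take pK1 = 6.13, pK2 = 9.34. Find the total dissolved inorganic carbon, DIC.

CA = [HCO3⁻] + 2[CO3²⁻] = (α₁ + 2α₂)·DIC
At pH 8.11: [H⁺]/K1 = 10^-1.98 = 0.010471, K2/[H⁺] = 10^-1.23 = 0.058884
α₁ = 1/(1 + 0.010471 + 0.058884) = 1/1.0694 = 0.9351; α₂ = α₁·K2/[H⁺] = 0.05507
α₁ + 2α₂ = 1.0453
DIC = CA / (α₁ + 2α₂) = 1.38 / 1.0453 = 1.32 mmol/kg

DIC = 1.32 mmol/kg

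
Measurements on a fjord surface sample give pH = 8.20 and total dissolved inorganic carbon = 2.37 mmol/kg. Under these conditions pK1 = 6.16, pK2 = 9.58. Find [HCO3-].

[HCO3⁻] = 2.26 mmol/kg

α₁ = 1 / (1 + [H⁺]/K1 + K2/[H⁺]) = 1 / (1 + 10^-2.04 + 10^-1.38)
   = 1 / (1 + 0.0091201 + 0.041687) = 1/1.0508 = 0.9516
[HCO3⁻] = α₁ × DIC = 0.9516 × 2.37 = 2.26 mmol/kg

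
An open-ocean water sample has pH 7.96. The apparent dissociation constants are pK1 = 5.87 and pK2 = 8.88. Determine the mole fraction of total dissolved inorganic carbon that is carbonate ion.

α₂ = 0.107

α₂ = 1 / (1 + [H⁺]/K2 + [H⁺]²/(K1K2)) = 1 / (1 + 10^+0.92 + 10^-1.17)
   = 1 / (1 + 8.3176 + 0.067608) = 1/9.3852 = 0.1066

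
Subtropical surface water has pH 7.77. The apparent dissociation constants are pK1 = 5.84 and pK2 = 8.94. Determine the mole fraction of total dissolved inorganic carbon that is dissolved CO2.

α₀ = 0.0109

α₀ = 1 / (1 + K1/[H⁺] + K1K2/[H⁺]²) = 1 / (1 + 10^+1.93 + 10^+0.76)
   = 1 / (1 + 85.114 + 5.7544) = 1/91.868 = 0.01089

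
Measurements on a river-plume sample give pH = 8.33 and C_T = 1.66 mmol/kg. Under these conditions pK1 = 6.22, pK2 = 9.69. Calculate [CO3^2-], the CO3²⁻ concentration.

[CO3²⁻] = 0.0689 mmol/kg

α₂ = 1 / (1 + [H⁺]/K2 + [H⁺]²/(K1K2)) = 1 / (1 + 10^+1.36 + 10^-0.75)
   = 1 / (1 + 22.909 + 0.17783) = 1/24.087 = 0.04152
[CO3²⁻] = α₂ × DIC = 0.04152 × 1.66 = 0.0689 mmol/kg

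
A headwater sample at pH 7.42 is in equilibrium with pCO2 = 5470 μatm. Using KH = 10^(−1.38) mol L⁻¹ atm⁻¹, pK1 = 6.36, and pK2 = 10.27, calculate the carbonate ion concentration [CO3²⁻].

[CO3²⁻] = 3.70 μmol/L

[CO2*] = KH · pCO2 = 10^(−1.38) × 5470×10^-6 = 2.280×10^-4 mol/L
α₀ = 1/(1 + K1/[H⁺] + K1K2/[H⁺]²) = 1/(1 + 10^+1.06 + 10^-1.79) = 0.08001
DIC = [CO2*]/α₀ = 2.280×10^-4 / 0.08001 = 2.850 mmol/L
[CO3²⁻] = α₂·DIC; α₂ = 0.001298, so [CO3²⁻] = 0.001298 × 2.850 = 0.00370 mmol/L = 3.70 μmol/L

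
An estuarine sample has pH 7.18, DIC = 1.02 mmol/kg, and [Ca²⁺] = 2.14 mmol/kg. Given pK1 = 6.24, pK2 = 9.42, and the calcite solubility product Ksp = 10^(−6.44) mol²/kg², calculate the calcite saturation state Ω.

Ω = 0.0309

α₂ = 1 / (1 + [H⁺]/K2 + [H⁺]²/(K1K2)) = 1 / (1 + 10^+2.24 + 10^+1.30)
   = 1 / (1 + 173.78 + 19.953) = 1/194.73 = 0.005135
[CO3²⁻] = α₂ × DIC = 0.005135 × 1.02 = 0.005238 mmol/kg = 5.238 μmol/kg
Ksp = 10^(−6.44) = 3.631×10^-7
Ω = [Ca²⁺][CO3²⁻]/Ksp = (2.14×10^-3)(5.238×10^-6) / 3.631×10^-7 = 0.0309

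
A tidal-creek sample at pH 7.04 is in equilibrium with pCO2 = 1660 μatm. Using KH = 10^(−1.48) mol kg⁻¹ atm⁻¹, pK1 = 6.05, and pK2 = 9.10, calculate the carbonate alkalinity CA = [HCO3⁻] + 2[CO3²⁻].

CA = 0.547 mmol/kg

[CO2*] = KH · pCO2 = 10^(−1.48) × 1660×10^-6 = 5.497×10^-5 mol/kg
α₀ = 1/(1 + K1/[H⁺] + K1K2/[H⁺]²) = 1/(1 + 10^+0.99 + 10^-1.07) = 0.09210
DIC = [CO2*]/α₀ = 5.497×10^-5 / 0.09210 = 0.5968 mmol/kg
CA = (α₁ + 2α₂)·DIC = (0.9001 + 2×0.007839) × 0.5968 = 0.547 mmol/kg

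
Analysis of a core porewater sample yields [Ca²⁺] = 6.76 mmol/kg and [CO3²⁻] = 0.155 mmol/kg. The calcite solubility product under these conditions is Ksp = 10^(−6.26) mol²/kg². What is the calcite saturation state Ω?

Ksp = 10^(−6.26) = 5.495×10^-7
Ω = [Ca²⁺][CO3²⁻]/Ksp = (6.76×10^-3)(0.155×10^-3) / 5.495×10^-7 = 1.91

Ω = 1.91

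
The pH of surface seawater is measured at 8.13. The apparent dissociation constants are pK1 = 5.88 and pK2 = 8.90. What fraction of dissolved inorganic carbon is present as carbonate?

α₂ = 1 / (1 + [H⁺]/K2 + [H⁺]²/(K1K2)) = 1 / (1 + 10^+0.77 + 10^-1.48)
   = 1 / (1 + 5.8884 + 0.033113) = 1/6.9215 = 0.1445

α₂ = 0.144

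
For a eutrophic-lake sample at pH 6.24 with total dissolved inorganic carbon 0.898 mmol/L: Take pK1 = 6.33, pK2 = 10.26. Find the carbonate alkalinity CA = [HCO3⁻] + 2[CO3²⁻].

CA = [HCO3⁻] + 2[CO3²⁻] = (α₁ + 2α₂)·DIC
At pH 6.24: [H⁺]/K1 = 10^0.09 = 1.2303, K2/[H⁺] = 10^-4.02 = 9.5499×10^-5
α₁ = 1/(1 + 1.2303 + 9.5499×10^-5) = 1/2.2304 = 0.4484; α₂ = α₁·K2/[H⁺] = 4.282×10^-5
α₁ + 2α₂ = 0.4484
CA = 0.4484 × 0.898 = 0.403 mmol/L

CA = 0.403 mmol/L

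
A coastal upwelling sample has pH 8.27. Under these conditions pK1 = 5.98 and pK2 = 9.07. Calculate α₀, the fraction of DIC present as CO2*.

α₀ = 1 / (1 + K1/[H⁺] + K1K2/[H⁺]²) = 1 / (1 + 10^+2.29 + 10^+1.49)
   = 1 / (1 + 194.98 + 30.903) = 1/226.89 = 0.004407

α₀ = 0.00441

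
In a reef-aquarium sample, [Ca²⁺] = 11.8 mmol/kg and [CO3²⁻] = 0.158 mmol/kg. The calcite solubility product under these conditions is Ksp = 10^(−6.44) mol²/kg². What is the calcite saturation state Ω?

Ksp = 10^(−6.44) = 3.631×10^-7
Ω = [Ca²⁺][CO3²⁻]/Ksp = (11.8×10^-3)(0.158×10^-3) / 3.631×10^-7 = 5.13

Ω = 5.13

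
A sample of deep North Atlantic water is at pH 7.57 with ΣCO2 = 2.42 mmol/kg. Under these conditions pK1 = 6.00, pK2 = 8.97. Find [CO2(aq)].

[CO2*] = 0.0611 mmol/kg

α₀ = 1 / (1 + K1/[H⁺] + K1K2/[H⁺]²) = 1 / (1 + 10^+1.57 + 10^+0.17)
   = 1 / (1 + 37.154 + 1.4791) = 1/39.633 = 0.02523
[CO2*] = α₀ × DIC = 0.02523 × 2.42 = 0.0611 mmol/kg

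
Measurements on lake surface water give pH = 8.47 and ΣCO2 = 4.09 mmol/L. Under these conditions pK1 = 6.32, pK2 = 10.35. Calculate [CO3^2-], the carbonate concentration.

[CO3²⁻] = 0.0528 mmol/L

α₂ = 1 / (1 + [H⁺]/K2 + [H⁺]²/(K1K2)) = 1 / (1 + 10^+1.88 + 10^-0.27)
   = 1 / (1 + 75.858 + 0.53703) = 1/77.395 = 0.01292
[CO3²⁻] = α₂ × DIC = 0.01292 × 4.09 = 0.0528 mmol/L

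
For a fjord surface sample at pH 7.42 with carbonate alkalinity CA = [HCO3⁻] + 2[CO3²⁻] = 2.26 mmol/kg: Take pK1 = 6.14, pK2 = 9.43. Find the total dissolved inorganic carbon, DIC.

CA = [HCO3⁻] + 2[CO3²⁻] = (α₁ + 2α₂)·DIC
At pH 7.42: [H⁺]/K1 = 10^-1.28 = 0.052481, K2/[H⁺] = 10^-2.01 = 0.0097724
α₁ = 1/(1 + 0.052481 + 0.0097724) = 1/1.0623 = 0.9414; α₂ = α₁·K2/[H⁺] = 0.009200
α₁ + 2α₂ = 0.9598
DIC = CA / (α₁ + 2α₂) = 2.26 / 0.9598 = 2.35 mmol/kg

DIC = 2.35 mmol/kg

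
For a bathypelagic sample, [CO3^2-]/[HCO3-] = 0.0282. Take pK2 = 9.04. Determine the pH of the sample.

pH = 7.49

From K2 = [H⁺][CO3^2-]/[HCO3-]:  pH = pK2 + log₁₀([CO3^2-]/[HCO3-])
log₁₀(0.0282) = -1.550
pH = 9.04 + (-1.550) = 7.49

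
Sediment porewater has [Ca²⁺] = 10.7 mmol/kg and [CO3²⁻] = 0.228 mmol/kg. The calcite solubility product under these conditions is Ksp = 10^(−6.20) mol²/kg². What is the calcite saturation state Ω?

Ksp = 10^(−6.20) = 6.310×10^-7
Ω = [Ca²⁺][CO3²⁻]/Ksp = (10.7×10^-3)(0.228×10^-3) / 6.310×10^-7 = 3.87

Ω = 3.87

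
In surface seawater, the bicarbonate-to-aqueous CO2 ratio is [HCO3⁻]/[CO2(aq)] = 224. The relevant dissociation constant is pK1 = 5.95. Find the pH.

pH = 8.30

From K1 = [H⁺][HCO3⁻]/[CO2(aq)]:  pH = pK1 + log₁₀([HCO3⁻]/[CO2(aq)])
log₁₀(224) = +2.350
pH = 5.95 + (+2.350) = 8.30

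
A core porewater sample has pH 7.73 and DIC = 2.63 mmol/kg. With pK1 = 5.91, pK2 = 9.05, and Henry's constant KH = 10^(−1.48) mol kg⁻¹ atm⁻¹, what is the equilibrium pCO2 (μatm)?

pCO2 = 1130 μatm

α₀ = 1 / (1 + K1/[H⁺] + K1K2/[H⁺]²) = 1 / (1 + 10^+1.82 + 10^+0.50)
   = 1 / (1 + 66.069 + 3.1623) = 1/70.232 = 0.01424
[CO2*] = α₀ × DIC = 0.01424 × 2.63 = 0.03745 mmol/kg
pCO2 = [CO2*]/KH = 3.745×10^-5 / 3.311×10^-2 = 1130 μatm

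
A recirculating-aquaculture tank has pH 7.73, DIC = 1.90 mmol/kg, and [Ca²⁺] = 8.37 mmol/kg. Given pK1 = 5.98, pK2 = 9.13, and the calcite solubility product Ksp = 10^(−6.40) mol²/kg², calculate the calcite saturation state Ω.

α₂ = 1 / (1 + [H⁺]/K2 + [H⁺]²/(K1K2)) = 1 / (1 + 10^+1.40 + 10^-0.35)
   = 1 / (1 + 25.119 + 0.44668) = 1/26.566 = 0.03764
[CO3²⁻] = α₂ × DIC = 0.03764 × 1.90 = 0.07152 mmol/kg
Ksp = 10^(−6.40) = 3.981×10^-7
Ω = [Ca²⁺][CO3²⁻]/Ksp = (8.37×10^-3)(7.152×10^-5) / 3.981×10^-7 = 1.50

Ω = 1.50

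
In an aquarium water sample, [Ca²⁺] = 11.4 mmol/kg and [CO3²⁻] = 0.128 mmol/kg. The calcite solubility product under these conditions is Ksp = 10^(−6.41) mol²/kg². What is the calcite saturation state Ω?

Ksp = 10^(−6.41) = 3.890×10^-7
Ω = [Ca²⁺][CO3²⁻]/Ksp = (11.4×10^-3)(0.128×10^-3) / 3.890×10^-7 = 3.75

Ω = 3.75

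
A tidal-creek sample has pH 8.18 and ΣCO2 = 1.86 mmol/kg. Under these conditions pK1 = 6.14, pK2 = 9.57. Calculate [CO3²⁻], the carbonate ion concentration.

α₂ = 1 / (1 + [H⁺]/K2 + [H⁺]²/(K1K2)) = 1 / (1 + 10^+1.39 + 10^-0.65)
   = 1 / (1 + 24.547 + 0.22387) = 1/25.771 = 0.03880
[CO3²⁻] = α₂ × DIC = 0.03880 × 1.86 = 0.0722 mmol/kg

[CO3²⁻] = 0.0722 mmol/kg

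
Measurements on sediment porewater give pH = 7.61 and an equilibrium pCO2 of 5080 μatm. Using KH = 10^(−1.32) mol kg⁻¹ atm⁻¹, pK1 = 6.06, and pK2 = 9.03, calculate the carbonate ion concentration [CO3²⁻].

[CO3²⁻] = 0.328 mmol/kg

[CO2*] = KH · pCO2 = 10^(−1.32) × 5080×10^-6 = 2.431×10^-4 mol/kg
α₀ = 1/(1 + K1/[H⁺] + K1K2/[H⁺]²) = 1/(1 + 10^+1.55 + 10^+0.13) = 0.02643
DIC = [CO2*]/α₀ = 2.431×10^-4 / 0.02643 = 9.198 mmol/kg
[CO3²⁻] = α₂·DIC; α₂ = 0.03566, so [CO3²⁻] = 0.03566 × 9.198 = 0.328 mmol/kg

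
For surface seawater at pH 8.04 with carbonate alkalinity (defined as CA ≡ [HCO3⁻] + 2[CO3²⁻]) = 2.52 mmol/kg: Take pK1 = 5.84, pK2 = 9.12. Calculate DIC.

DIC = 2.35 mmol/kg

CA = [HCO3⁻] + 2[CO3²⁻] = (α₁ + 2α₂)·DIC
At pH 8.04: [H⁺]/K1 = 10^-2.20 = 0.0063096, K2/[H⁺] = 10^-1.08 = 0.083176
α₁ = 1/(1 + 0.0063096 + 0.083176) = 1/1.0895 = 0.9179; α₂ = α₁·K2/[H⁺] = 0.07634
α₁ + 2α₂ = 1.0706
DIC = CA / (α₁ + 2α₂) = 2.52 / 1.0706 = 2.35 mmol/kg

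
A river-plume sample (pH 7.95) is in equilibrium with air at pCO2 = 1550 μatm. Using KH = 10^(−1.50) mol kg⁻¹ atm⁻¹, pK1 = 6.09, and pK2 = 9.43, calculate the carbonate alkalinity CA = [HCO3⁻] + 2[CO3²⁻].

CA = 3.79 mmol/kg

[CO2*] = KH · pCO2 = 10^(−1.50) × 1550×10^-6 = 4.902×10^-5 mol/kg
α₀ = 1/(1 + K1/[H⁺] + K1K2/[H⁺]²) = 1/(1 + 10^+1.86 + 10^+0.38) = 0.01319
DIC = [CO2*]/α₀ = 4.902×10^-5 / 0.01319 = 3.717 mmol/kg
CA = (α₁ + 2α₂)·DIC = (0.9552 + 2×0.03163) × 3.717 = 3.79 mmol/kg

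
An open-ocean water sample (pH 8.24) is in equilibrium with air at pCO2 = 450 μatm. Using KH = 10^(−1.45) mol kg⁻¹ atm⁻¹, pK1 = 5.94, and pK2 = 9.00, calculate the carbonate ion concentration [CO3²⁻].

[CO3²⁻] = 0.554 mmol/kg

[CO2*] = KH · pCO2 = 10^(−1.45) × 450×10^-6 = 1.597×10^-5 mol/kg
α₀ = 1/(1 + K1/[H⁺] + K1K2/[H⁺]²) = 1/(1 + 10^+2.30 + 10^+1.54) = 0.004252
DIC = [CO2*]/α₀ = 1.597×10^-5 / 0.004252 = 3.755 mmol/kg
[CO3²⁻] = α₂·DIC; α₂ = 0.1474, so [CO3²⁻] = 0.1474 × 3.755 = 0.554 mmol/kg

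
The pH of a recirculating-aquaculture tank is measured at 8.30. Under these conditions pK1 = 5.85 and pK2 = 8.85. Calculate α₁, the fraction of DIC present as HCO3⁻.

α₁ = 1 / (1 + [H⁺]/K1 + K2/[H⁺]) = 1 / (1 + 10^-2.45 + 10^-0.55)
   = 1 / (1 + 0.0035481 + 0.28184) = 1/1.2854 = 0.7780

α₁ = 0.778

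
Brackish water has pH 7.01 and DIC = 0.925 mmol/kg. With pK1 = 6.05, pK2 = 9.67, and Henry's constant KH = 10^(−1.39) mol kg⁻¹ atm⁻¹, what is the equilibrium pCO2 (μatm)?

α₀ = 1 / (1 + K1/[H⁺] + K1K2/[H⁺]²) = 1 / (1 + 10^+0.96 + 10^-1.70)
   = 1 / (1 + 9.1201 + 0.019953) = 1/10.140 = 0.09862
[CO2*] = α₀ × DIC = 0.09862 × 0.925 = 0.09122 mmol/kg
pCO2 = [CO2*]/KH = 9.122×10^-5 / 4.074×10^-2 = 2240 μatm

pCO2 = 2240 μatm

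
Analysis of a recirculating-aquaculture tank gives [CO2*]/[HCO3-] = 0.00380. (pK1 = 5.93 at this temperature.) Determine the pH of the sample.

From K1 = [H⁺][HCO3-]/[CO2*]:  pH = pK1 − log₁₀([CO2*]/[HCO3-])
log₁₀(0.00380) = -2.420
pH = 5.93 − (-2.420) = 8.35

pH = 8.35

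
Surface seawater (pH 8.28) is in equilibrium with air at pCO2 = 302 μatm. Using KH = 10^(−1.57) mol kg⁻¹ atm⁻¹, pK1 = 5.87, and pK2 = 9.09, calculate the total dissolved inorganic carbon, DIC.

DIC = 2.42 mmol/kg

[CO2*] = KH · pCO2 = 10^(−1.57) × 302×10^-6 = 8.128×10^-6 mol/kg
α₀ = 1/(1 + K1/[H⁺] + K1K2/[H⁺]²) = 1/(1 + 10^+2.41 + 10^+1.60) = 0.003357
DIC = [CO2*]/α₀ = 8.128×10^-6 / 0.003357 = 2.42 mmol/kg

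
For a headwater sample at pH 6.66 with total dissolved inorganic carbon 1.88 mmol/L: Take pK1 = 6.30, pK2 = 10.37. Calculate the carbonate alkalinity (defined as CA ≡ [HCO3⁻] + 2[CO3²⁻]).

CA = [HCO3⁻] + 2[CO3²⁻] = (α₁ + 2α₂)·DIC
At pH 6.66: [H⁺]/K1 = 10^-0.36 = 0.43652, K2/[H⁺] = 10^-3.71 = 0.00019498
α₁ = 1/(1 + 0.43652 + 0.00019498) = 1/1.4367 = 0.6960; α₂ = α₁·K2/[H⁺] = 0.0001357
α₁ + 2α₂ = 0.6963
CA = 0.6963 × 1.88 = 1.31 mmol/L

CA = 1.31 mmol/L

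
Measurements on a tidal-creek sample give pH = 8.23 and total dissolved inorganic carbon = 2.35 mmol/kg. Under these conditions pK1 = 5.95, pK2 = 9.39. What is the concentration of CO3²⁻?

α₂ = 1 / (1 + [H⁺]/K2 + [H⁺]²/(K1K2)) = 1 / (1 + 10^+1.16 + 10^-1.12)
   = 1 / (1 + 14.454 + 0.075858) = 1/15.530 = 0.06439
[CO3²⁻] = α₂ × DIC = 0.06439 × 2.35 = 0.151 mmol/kg

[CO3²⁻] = 0.151 mmol/kg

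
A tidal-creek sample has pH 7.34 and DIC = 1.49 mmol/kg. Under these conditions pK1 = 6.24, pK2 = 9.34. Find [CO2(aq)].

[CO2*] = 0.109 mmol/kg

α₀ = 1 / (1 + K1/[H⁺] + K1K2/[H⁺]²) = 1 / (1 + 10^+1.10 + 10^-0.90)
   = 1 / (1 + 12.589 + 0.12589) = 1/13.715 = 0.07291
[CO2*] = α₀ × DIC = 0.07291 × 1.49 = 0.109 mmol/kg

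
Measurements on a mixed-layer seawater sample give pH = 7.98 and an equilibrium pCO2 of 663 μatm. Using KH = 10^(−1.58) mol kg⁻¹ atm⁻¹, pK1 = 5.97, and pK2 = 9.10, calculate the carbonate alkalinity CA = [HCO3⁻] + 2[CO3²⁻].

CA = 2.06 mmol/kg

[CO2*] = KH · pCO2 = 10^(−1.58) × 663×10^-6 = 1.744×10^-5 mol/kg
α₀ = 1/(1 + K1/[H⁺] + K1K2/[H⁺]²) = 1/(1 + 10^+2.01 + 10^+0.89) = 0.009002
DIC = [CO2*]/α₀ = 1.744×10^-5 / 0.009002 = 1.937 mmol/kg
CA = (α₁ + 2α₂)·DIC = (0.9211 + 2×0.06987) × 1.937 = 2.06 mmol/kg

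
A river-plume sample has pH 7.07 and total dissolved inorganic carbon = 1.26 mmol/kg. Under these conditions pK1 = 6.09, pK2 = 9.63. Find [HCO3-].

[HCO3⁻] = 1.14 mmol/kg

α₁ = 1 / (1 + [H⁺]/K1 + K2/[H⁺]) = 1 / (1 + 10^-0.98 + 10^-2.56)
   = 1 / (1 + 0.10471 + 0.0027542) = 1/1.1075 = 0.9030
[HCO3⁻] = α₁ × DIC = 0.9030 × 1.26 = 1.14 mmol/kg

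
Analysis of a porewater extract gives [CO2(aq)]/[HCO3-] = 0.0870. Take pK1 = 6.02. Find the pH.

From K1 = [H⁺][HCO3-]/[CO2(aq)]:  pH = pK1 − log₁₀([CO2(aq)]/[HCO3-])
log₁₀(0.0870) = -1.060
pH = 6.02 − (-1.060) = 7.08

pH = 7.08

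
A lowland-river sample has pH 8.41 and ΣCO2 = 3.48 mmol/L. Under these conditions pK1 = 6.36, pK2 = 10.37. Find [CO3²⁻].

α₂ = 1 / (1 + [H⁺]/K2 + [H⁺]²/(K1K2)) = 1 / (1 + 10^+1.96 + 10^-0.09)
   = 1 / (1 + 91.201 + 0.81283) = 1/93.014 = 0.01075
[CO3²⁻] = α₂ × DIC = 0.01075 × 3.48 = 0.0374 mmol/L

[CO3²⁻] = 0.0374 mmol/L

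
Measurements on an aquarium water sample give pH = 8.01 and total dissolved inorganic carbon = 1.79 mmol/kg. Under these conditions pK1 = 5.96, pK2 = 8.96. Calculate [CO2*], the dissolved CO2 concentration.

α₀ = 1 / (1 + K1/[H⁺] + K1K2/[H⁺]²) = 1 / (1 + 10^+2.05 + 10^+1.10)
   = 1 / (1 + 112.20 + 12.589) = 1/125.79 = 0.007950
[CO2*] = α₀ × DIC = 0.007950 × 1.79 = 0.0142 mmol/kg = 14.2 μmol/kg

[CO2*] = 14.2 μmol/kg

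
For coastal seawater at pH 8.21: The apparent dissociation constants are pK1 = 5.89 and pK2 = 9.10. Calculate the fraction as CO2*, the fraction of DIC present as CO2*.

α₀ = 0.00422

α₀ = 1 / (1 + K1/[H⁺] + K1K2/[H⁺]²) = 1 / (1 + 10^+2.32 + 10^+1.43)
   = 1 / (1 + 208.93 + 26.915) = 1/236.84 = 0.004222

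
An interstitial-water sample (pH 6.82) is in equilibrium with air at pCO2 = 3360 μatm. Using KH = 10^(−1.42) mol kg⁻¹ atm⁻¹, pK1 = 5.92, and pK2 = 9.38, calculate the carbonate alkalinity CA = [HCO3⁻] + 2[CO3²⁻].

[CO2*] = KH · pCO2 = 10^(−1.42) × 3360×10^-6 = 1.277×10^-4 mol/kg
α₀ = 1/(1 + K1/[H⁺] + K1K2/[H⁺]²) = 1/(1 + 10^+0.90 + 10^-1.66) = 0.1115
DIC = [CO2*]/α₀ = 1.277×10^-4 / 0.1115 = 1.145 mmol/kg
CA = (α₁ + 2α₂)·DIC = (0.8860 + 2×0.002440) × 1.145 = 1.02 mmol/kg

CA = 1.02 mmol/kg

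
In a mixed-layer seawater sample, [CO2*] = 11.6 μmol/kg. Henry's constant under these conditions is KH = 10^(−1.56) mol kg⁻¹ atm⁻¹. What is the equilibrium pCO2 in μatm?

KH = 10^(−1.56) = 2.754×10^-2 mol kg⁻¹ atm⁻¹
pCO2 = [CO2*]/KH = 11.6×10^-6 / 2.754×10^-2 = 4.21×10^-4 atm = 421 μatm

pCO2 = 421 μatm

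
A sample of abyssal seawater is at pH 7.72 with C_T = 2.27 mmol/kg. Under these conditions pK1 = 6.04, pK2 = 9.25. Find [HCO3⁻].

α₁ = 1 / (1 + [H⁺]/K1 + K2/[H⁺]) = 1 / (1 + 10^-1.68 + 10^-1.53)
   = 1 / (1 + 0.020893 + 0.029512) = 1/1.0504 = 0.9520
[HCO3⁻] = α₁ × DIC = 0.9520 × 2.27 = 2.16 mmol/kg

[HCO3⁻] = 2.16 mmol/kg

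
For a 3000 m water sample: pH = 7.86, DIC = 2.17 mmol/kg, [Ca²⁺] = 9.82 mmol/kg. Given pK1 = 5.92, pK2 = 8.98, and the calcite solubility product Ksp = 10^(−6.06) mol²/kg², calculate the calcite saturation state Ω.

Ω = 1.71

α₂ = 1 / (1 + [H⁺]/K2 + [H⁺]²/(K1K2)) = 1 / (1 + 10^+1.12 + 10^-0.82)
   = 1 / (1 + 13.183 + 0.15136) = 1/14.334 = 0.06976
[CO3²⁻] = α₂ × DIC = 0.06976 × 2.17 = 0.1514 mmol/kg
Ksp = 10^(−6.06) = 8.710×10^-7
Ω = [Ca²⁺][CO3²⁻]/Ksp = (9.82×10^-3)(1.514×10^-4) / 8.710×10^-7 = 1.71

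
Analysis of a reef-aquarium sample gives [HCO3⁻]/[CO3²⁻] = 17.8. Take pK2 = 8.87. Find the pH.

pH = 7.62

From K2 = [H⁺][CO3²⁻]/[HCO3⁻]:  pH = pK2 − log₁₀([HCO3⁻]/[CO3²⁻])
log₁₀(17.8) = +1.250
pH = 8.87 − (+1.250) = 7.62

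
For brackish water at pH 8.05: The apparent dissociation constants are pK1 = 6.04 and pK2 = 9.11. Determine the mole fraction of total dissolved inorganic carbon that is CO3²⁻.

α₂ = 1 / (1 + [H⁺]/K2 + [H⁺]²/(K1K2)) = 1 / (1 + 10^+1.06 + 10^-0.95)
   = 1 / (1 + 11.482 + 0.11220) = 1/12.594 = 0.07940

α₂ = 0.0794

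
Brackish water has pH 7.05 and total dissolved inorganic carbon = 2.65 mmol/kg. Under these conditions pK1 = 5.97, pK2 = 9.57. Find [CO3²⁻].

[CO3²⁻] = 7.37 μmol/kg

α₂ = 1 / (1 + [H⁺]/K2 + [H⁺]²/(K1K2)) = 1 / (1 + 10^+2.52 + 10^+1.44)
   = 1 / (1 + 331.13 + 27.542) = 1/359.67 = 0.002780
[CO3²⁻] = α₂ × DIC = 0.002780 × 2.65 = 0.00737 mmol/kg = 7.37 μmol/kg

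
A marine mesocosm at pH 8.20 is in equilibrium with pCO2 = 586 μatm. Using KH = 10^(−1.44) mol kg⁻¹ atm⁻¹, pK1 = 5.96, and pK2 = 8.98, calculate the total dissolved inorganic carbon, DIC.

DIC = 4.33 mmol/kg

[CO2*] = KH · pCO2 = 10^(−1.44) × 586×10^-6 = 2.128×10^-5 mol/kg
α₀ = 1/(1 + K1/[H⁺] + K1K2/[H⁺]²) = 1/(1 + 10^+2.24 + 10^+1.46) = 0.004911
DIC = [CO2*]/α₀ = 2.128×10^-5 / 0.004911 = 4.33 mmol/kg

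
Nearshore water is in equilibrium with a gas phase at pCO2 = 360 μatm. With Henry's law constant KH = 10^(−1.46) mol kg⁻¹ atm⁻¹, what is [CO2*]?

[CO2*] = 12.5 μmol/kg

KH = 10^(−1.46) = 3.467×10^-2 mol kg⁻¹ atm⁻¹
[CO2*] = KH · pCO2 = 3.467×10^-2 × 360×10^-6 atm = 1.25×10^-5 mol/kg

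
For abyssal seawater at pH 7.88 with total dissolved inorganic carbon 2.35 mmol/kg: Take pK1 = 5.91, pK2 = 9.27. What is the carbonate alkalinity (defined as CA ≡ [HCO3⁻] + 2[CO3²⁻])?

CA = [HCO3⁻] + 2[CO3²⁻] = (α₁ + 2α₂)·DIC
At pH 7.88: [H⁺]/K1 = 10^-1.97 = 0.010715, K2/[H⁺] = 10^-1.39 = 0.040738
α₁ = 1/(1 + 0.010715 + 0.040738) = 1/1.0515 = 0.9511; α₂ = α₁·K2/[H⁺] = 0.03874
α₁ + 2α₂ = 1.0286
CA = 1.0286 × 2.35 = 2.42 mmol/kg

CA = 2.42 mmol/kg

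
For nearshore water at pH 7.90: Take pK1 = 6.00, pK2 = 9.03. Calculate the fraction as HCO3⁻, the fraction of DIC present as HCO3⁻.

α₁ = 0.920

α₁ = 1 / (1 + [H⁺]/K1 + K2/[H⁺]) = 1 / (1 + 10^-1.90 + 10^-1.13)
   = 1 / (1 + 0.012589 + 0.074131) = 1/1.0867 = 0.9202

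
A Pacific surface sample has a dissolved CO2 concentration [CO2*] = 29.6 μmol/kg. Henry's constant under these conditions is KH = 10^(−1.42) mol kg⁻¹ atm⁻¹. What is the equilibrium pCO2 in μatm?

KH = 10^(−1.42) = 3.802×10^-2 mol kg⁻¹ atm⁻¹
pCO2 = [CO2*]/KH = 29.6×10^-6 / 3.802×10^-2 = 7.79×10^-4 atm = 779 μatm

pCO2 = 779 μatm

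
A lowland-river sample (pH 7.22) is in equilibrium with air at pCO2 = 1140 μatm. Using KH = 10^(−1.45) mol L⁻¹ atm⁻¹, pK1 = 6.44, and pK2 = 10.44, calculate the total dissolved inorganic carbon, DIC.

DIC = 0.284 mmol/L

[CO2*] = KH · pCO2 = 10^(−1.45) × 1140×10^-6 = 4.045×10^-5 mol/L
α₀ = 1/(1 + K1/[H⁺] + K1K2/[H⁺]²) = 1/(1 + 10^+0.78 + 10^-2.44) = 0.1423
DIC = [CO2*]/α₀ = 4.045×10^-5 / 0.1423 = 0.284 mmol/L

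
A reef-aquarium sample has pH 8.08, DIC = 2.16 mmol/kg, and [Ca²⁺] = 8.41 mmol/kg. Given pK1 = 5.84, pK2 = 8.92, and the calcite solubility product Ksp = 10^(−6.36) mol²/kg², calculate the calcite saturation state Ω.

α₂ = 1 / (1 + [H⁺]/K2 + [H⁺]²/(K1K2)) = 1 / (1 + 10^+0.84 + 10^-1.40)
   = 1 / (1 + 6.9183 + 0.039811) = 1/7.9581 = 0.1257
[CO3²⁻] = α₂ × DIC = 0.1257 × 2.16 = 0.2714 mmol/kg
Ksp = 10^(−6.36) = 4.365×10^-7
Ω = [Ca²⁺][CO3²⁻]/Ksp = (8.41×10^-3)(2.714×10^-4) / 4.365×10^-7 = 5.23

Ω = 5.23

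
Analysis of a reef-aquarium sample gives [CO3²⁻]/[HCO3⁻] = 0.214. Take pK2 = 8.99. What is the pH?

From K2 = [H⁺][CO3²⁻]/[HCO3⁻]:  pH = pK2 + log₁₀([CO3²⁻]/[HCO3⁻])
log₁₀(0.214) = -0.670
pH = 8.99 + (-0.670) = 8.32

pH = 8.32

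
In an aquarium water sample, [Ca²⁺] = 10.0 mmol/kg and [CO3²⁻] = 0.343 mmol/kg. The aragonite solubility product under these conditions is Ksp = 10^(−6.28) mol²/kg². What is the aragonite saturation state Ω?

Ksp = 10^(−6.28) = 5.248×10^-7
Ω = [Ca²⁺][CO3²⁻]/Ksp = (10.0×10^-3)(0.343×10^-3) / 5.248×10^-7 = 6.54

Ω = 6.54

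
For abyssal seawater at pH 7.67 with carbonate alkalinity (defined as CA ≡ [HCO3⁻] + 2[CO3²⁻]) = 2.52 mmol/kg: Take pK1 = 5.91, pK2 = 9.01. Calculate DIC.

CA = [HCO3⁻] + 2[CO3²⁻] = (α₁ + 2α₂)·DIC
At pH 7.67: [H⁺]/K1 = 10^-1.76 = 0.017378, K2/[H⁺] = 10^-1.34 = 0.045709
α₁ = 1/(1 + 0.017378 + 0.045709) = 1/1.0631 = 0.9407; α₂ = α₁·K2/[H⁺] = 0.04300
α₁ + 2α₂ = 1.0266
DIC = CA / (α₁ + 2α₂) = 2.52 / 1.0266 = 2.45 mmol/kg

DIC = 2.45 mmol/kg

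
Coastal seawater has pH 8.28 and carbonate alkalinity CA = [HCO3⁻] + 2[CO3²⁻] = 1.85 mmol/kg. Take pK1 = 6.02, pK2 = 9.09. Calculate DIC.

DIC = 1.64 mmol/kg

CA = [HCO3⁻] + 2[CO3²⁻] = (α₁ + 2α₂)·DIC
At pH 8.28: [H⁺]/K1 = 10^-2.26 = 0.0054954, K2/[H⁺] = 10^-0.81 = 0.15488
α₁ = 1/(1 + 0.0054954 + 0.15488) = 1/1.1604 = 0.8618; α₂ = α₁·K2/[H⁺] = 0.1335
α₁ + 2α₂ = 1.1287
DIC = CA / (α₁ + 2α₂) = 1.85 / 1.1287 = 1.64 mmol/kg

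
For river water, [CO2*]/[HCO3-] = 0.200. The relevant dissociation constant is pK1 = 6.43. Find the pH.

pH = 7.13

From K1 = [H⁺][HCO3-]/[CO2*]:  pH = pK1 − log₁₀([CO2*]/[HCO3-])
log₁₀(0.200) = -0.699
pH = 6.43 − (-0.699) = 7.13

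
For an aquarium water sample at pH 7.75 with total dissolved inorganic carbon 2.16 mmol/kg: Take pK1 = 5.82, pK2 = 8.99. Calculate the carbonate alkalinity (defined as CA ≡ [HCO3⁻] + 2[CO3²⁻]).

CA = 2.25 mmol/kg

CA = [HCO3⁻] + 2[CO3²⁻] = (α₁ + 2α₂)·DIC
At pH 7.75: [H⁺]/K1 = 10^-1.93 = 0.011749, K2/[H⁺] = 10^-1.24 = 0.057544
α₁ = 1/(1 + 0.011749 + 0.057544) = 1/1.0693 = 0.9352; α₂ = α₁·K2/[H⁺] = 0.05381
α₁ + 2α₂ = 1.0428
CA = 1.0428 × 2.16 = 2.25 mmol/kg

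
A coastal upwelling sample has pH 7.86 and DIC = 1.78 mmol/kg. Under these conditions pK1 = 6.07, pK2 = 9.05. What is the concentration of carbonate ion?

α₂ = 1 / (1 + [H⁺]/K2 + [H⁺]²/(K1K2)) = 1 / (1 + 10^+1.19 + 10^-0.60)
   = 1 / (1 + 15.488 + 0.25119) = 1/16.739 = 0.05974
[CO3²⁻] = α₂ × DIC = 0.05974 × 1.78 = 0.106 mmol/kg

[CO3²⁻] = 0.106 mmol/kg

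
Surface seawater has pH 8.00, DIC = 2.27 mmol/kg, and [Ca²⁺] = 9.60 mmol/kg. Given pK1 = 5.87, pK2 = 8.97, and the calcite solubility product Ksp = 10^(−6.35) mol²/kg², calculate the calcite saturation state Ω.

α₂ = 1 / (1 + [H⁺]/K2 + [H⁺]²/(K1K2)) = 1 / (1 + 10^+0.97 + 10^-1.16)
   = 1 / (1 + 9.3325 + 0.069183) = 1/10.402 = 0.09614
[CO3²⁻] = α₂ × DIC = 0.09614 × 2.27 = 0.2182 mmol/kg
Ksp = 10^(−6.35) = 4.467×10^-7
Ω = [Ca²⁺][CO3²⁻]/Ksp = (9.60×10^-3)(2.182×10^-4) / 4.467×10^-7 = 4.69

Ω = 4.69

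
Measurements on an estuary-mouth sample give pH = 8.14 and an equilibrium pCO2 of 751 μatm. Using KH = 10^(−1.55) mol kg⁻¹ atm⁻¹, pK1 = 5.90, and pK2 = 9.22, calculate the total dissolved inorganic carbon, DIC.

DIC = 4.01 mmol/kg

[CO2*] = KH · pCO2 = 10^(−1.55) × 751×10^-6 = 2.117×10^-5 mol/kg
α₀ = 1/(1 + K1/[H⁺] + K1K2/[H⁺]²) = 1/(1 + 10^+2.24 + 10^+1.16) = 0.005284
DIC = [CO2*]/α₀ = 2.117×10^-5 / 0.005284 = 4.01 mmol/kg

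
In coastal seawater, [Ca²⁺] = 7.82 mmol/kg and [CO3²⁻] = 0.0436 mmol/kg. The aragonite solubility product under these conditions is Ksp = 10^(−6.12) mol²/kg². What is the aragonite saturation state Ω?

Ω = 0.449

Ksp = 10^(−6.12) = 7.586×10^-7
Ω = [Ca²⁺][CO3²⁻]/Ksp = (7.82×10^-3)(0.0436×10^-3) / 7.586×10^-7 = 0.449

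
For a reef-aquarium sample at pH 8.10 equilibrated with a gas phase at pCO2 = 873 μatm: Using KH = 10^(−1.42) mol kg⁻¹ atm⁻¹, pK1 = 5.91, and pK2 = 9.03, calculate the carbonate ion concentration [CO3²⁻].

[CO2*] = KH · pCO2 = 10^(−1.42) × 873×10^-6 = 3.319×10^-5 mol/kg
α₀ = 1/(1 + K1/[H⁺] + K1K2/[H⁺]²) = 1/(1 + 10^+2.19 + 10^+1.26) = 0.005745
DIC = [CO2*]/α₀ = 3.319×10^-5 / 0.005745 = 5.778 mmol/kg
[CO3²⁻] = α₂·DIC; α₂ = 0.1045, so [CO3²⁻] = 0.1045 × 5.778 = 0.604 mmol/kg

[CO3²⁻] = 0.604 mmol/kg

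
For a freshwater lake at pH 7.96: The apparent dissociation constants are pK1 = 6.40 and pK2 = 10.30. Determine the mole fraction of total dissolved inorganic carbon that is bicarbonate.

α₁ = 0.969

α₁ = 1 / (1 + [H⁺]/K1 + K2/[H⁺]) = 1 / (1 + 10^-1.56 + 10^-2.34)
   = 1 / (1 + 0.027542 + 0.0045709) = 1/1.0321 = 0.9689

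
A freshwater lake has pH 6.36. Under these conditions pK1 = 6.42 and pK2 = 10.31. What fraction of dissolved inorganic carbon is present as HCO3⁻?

α₁ = 1 / (1 + [H⁺]/K1 + K2/[H⁺]) = 1 / (1 + 10^+0.06 + 10^-3.95)
   = 1 / (1 + 1.1482 + 0.00011220) = 1/2.1483 = 0.4655

α₁ = 0.465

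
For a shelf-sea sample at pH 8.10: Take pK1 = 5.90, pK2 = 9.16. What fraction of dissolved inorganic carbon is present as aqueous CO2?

α₀ = 0.00577

α₀ = 1 / (1 + K1/[H⁺] + K1K2/[H⁺]²) = 1 / (1 + 10^+2.20 + 10^+1.14)
   = 1 / (1 + 158.49 + 13.804) = 1/173.29 = 0.005771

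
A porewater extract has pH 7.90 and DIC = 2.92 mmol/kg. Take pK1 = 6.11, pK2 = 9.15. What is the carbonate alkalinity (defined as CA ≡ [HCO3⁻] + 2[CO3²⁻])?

CA = 3.03 mmol/kg

CA = [HCO3⁻] + 2[CO3²⁻] = (α₁ + 2α₂)·DIC
At pH 7.90: [H⁺]/K1 = 10^-1.79 = 0.016218, K2/[H⁺] = 10^-1.25 = 0.056234
α₁ = 1/(1 + 0.016218 + 0.056234) = 1/1.0725 = 0.9324; α₂ = α₁·K2/[H⁺] = 0.05244
α₁ + 2α₂ = 1.0373
CA = 1.0373 × 2.92 = 3.03 mmol/kg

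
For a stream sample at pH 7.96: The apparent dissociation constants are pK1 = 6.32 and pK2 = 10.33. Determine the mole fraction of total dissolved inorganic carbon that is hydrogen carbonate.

α₁ = 1 / (1 + [H⁺]/K1 + K2/[H⁺]) = 1 / (1 + 10^-1.64 + 10^-2.37)
   = 1 / (1 + 0.022909 + 0.0042658) = 1/1.0272 = 0.9735

α₁ = 0.974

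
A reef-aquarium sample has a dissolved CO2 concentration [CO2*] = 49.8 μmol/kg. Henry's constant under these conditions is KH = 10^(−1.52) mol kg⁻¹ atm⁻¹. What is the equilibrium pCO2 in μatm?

KH = 10^(−1.52) = 3.020×10^-2 mol kg⁻¹ atm⁻¹
pCO2 = [CO2*]/KH = 49.8×10^-6 / 3.020×10^-2 = 1.65×10^-3 atm = 1650 μatm

pCO2 = 1650 μatm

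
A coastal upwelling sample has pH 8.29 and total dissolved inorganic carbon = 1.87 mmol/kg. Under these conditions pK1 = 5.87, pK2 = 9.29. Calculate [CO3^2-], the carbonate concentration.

[CO3²⁻] = 0.169 mmol/kg

α₂ = 1 / (1 + [H⁺]/K2 + [H⁺]²/(K1K2)) = 1 / (1 + 10^+1.00 + 10^-1.42)
   = 1 / (1 + 10.000 + 0.038019) = 1/11.038 = 0.09060
[CO3²⁻] = α₂ × DIC = 0.09060 × 1.87 = 0.169 mmol/kg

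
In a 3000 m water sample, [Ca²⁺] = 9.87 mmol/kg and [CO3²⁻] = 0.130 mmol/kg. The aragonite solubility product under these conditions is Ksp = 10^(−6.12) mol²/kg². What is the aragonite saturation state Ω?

Ω = 1.69

Ksp = 10^(−6.12) = 7.586×10^-7
Ω = [Ca²⁺][CO3²⁻]/Ksp = (9.87×10^-3)(0.130×10^-3) / 7.586×10^-7 = 1.69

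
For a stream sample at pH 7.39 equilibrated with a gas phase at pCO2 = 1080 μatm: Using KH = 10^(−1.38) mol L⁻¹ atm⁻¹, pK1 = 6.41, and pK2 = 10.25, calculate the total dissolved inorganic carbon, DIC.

DIC = 0.476 mmol/L

[CO2*] = KH · pCO2 = 10^(−1.38) × 1080×10^-6 = 4.502×10^-5 mol/L
α₀ = 1/(1 + K1/[H⁺] + K1K2/[H⁺]²) = 1/(1 + 10^+0.98 + 10^-1.88) = 0.09467
DIC = [CO2*]/α₀ = 4.502×10^-5 / 0.09467 = 0.476 mmol/L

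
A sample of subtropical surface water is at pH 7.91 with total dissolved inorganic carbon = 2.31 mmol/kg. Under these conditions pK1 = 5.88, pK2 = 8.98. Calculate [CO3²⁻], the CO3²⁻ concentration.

α₂ = 1 / (1 + [H⁺]/K2 + [H⁺]²/(K1K2)) = 1 / (1 + 10^+1.07 + 10^-0.96)
   = 1 / (1 + 11.749 + 0.10965) = 1/12.859 = 0.07777
[CO3²⁻] = α₂ × DIC = 0.07777 × 2.31 = 0.180 mmol/kg

[CO3²⁻] = 0.180 mmol/kg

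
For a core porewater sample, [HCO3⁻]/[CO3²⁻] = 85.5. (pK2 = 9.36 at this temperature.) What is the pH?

pH = 7.43

From K2 = [H⁺][CO3²⁻]/[HCO3⁻]:  pH = pK2 − log₁₀([HCO3⁻]/[CO3²⁻])
log₁₀(85.5) = +1.932
pH = 9.36 − (+1.932) = 7.43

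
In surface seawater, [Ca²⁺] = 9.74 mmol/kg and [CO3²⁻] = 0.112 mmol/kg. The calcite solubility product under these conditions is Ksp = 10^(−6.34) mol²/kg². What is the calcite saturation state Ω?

Ω = 2.39

Ksp = 10^(−6.34) = 4.571×10^-7
Ω = [Ca²⁺][CO3²⁻]/Ksp = (9.74×10^-3)(0.112×10^-3) / 4.571×10^-7 = 2.39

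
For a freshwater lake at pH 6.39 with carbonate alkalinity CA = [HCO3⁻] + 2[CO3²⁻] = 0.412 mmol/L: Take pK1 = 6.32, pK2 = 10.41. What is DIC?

DIC = 0.763 mmol/L

CA = [HCO3⁻] + 2[CO3²⁻] = (α₁ + 2α₂)·DIC
At pH 6.39: [H⁺]/K1 = 10^-0.07 = 0.85114, K2/[H⁺] = 10^-4.02 = 9.5499×10^-5
α₁ = 1/(1 + 0.85114 + 9.5499×10^-5) = 1/1.8512 = 0.5402; α₂ = α₁·K2/[H⁺] = 5.159×10^-5
α₁ + 2α₂ = 0.5403
DIC = CA / (α₁ + 2α₂) = 0.412 / 0.5403 = 0.763 mmol/L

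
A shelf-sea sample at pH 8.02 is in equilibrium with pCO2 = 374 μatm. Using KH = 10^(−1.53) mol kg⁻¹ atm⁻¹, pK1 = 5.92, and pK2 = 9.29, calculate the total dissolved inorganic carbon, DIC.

[CO2*] = KH · pCO2 = 10^(−1.53) × 374×10^-6 = 1.104×10^-5 mol/kg
α₀ = 1/(1 + K1/[H⁺] + K1K2/[H⁺]²) = 1/(1 + 10^+2.10 + 10^+0.83) = 0.007482
DIC = [CO2*]/α₀ = 1.104×10^-5 / 0.007482 = 1.48 mmol/kg

DIC = 1.48 mmol/kg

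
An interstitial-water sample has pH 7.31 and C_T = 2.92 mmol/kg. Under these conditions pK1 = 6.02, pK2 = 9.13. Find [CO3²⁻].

α₂ = 1 / (1 + [H⁺]/K2 + [H⁺]²/(K1K2)) = 1 / (1 + 10^+1.82 + 10^+0.53)
   = 1 / (1 + 66.069 + 3.3884) = 1/70.458 = 0.01419
[CO3²⁻] = α₂ × DIC = 0.01419 × 2.92 = 0.0414 mmol/kg

[CO3²⁻] = 0.0414 mmol/kg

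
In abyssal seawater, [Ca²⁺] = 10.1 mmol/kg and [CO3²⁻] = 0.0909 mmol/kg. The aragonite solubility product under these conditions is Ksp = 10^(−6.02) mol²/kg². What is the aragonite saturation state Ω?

Ω = 0.961

Ksp = 10^(−6.02) = 9.550×10^-7
Ω = [Ca²⁺][CO3²⁻]/Ksp = (10.1×10^-3)(0.0909×10^-3) / 9.550×10^-7 = 0.961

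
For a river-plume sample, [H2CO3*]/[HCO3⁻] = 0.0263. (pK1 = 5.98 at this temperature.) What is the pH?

pH = 7.56

From K1 = [H⁺][HCO3⁻]/[H2CO3*]:  pH = pK1 − log₁₀([H2CO3*]/[HCO3⁻])
log₁₀(0.0263) = -1.580
pH = 5.98 − (-1.580) = 7.56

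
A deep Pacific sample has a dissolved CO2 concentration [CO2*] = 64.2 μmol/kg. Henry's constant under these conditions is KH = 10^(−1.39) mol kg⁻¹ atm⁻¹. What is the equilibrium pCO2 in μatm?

KH = 10^(−1.39) = 4.074×10^-2 mol kg⁻¹ atm⁻¹
pCO2 = [CO2*]/KH = 64.2×10^-6 / 4.074×10^-2 = 1.58×10^-3 atm = 1580 μatm

pCO2 = 1580 μatm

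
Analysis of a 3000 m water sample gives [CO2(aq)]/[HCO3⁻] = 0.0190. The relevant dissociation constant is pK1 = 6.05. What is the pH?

pH = 7.77

From K1 = [H⁺][HCO3⁻]/[CO2(aq)]:  pH = pK1 − log₁₀([CO2(aq)]/[HCO3⁻])
log₁₀(0.0190) = -1.721
pH = 6.05 − (-1.721) = 7.77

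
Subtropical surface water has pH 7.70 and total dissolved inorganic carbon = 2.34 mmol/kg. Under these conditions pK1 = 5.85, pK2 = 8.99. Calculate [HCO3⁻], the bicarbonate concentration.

α₁ = 1 / (1 + [H⁺]/K1 + K2/[H⁺]) = 1 / (1 + 10^-1.85 + 10^-1.29)
   = 1 / (1 + 0.014125 + 0.051286) = 1/1.0654 = 0.9386
[HCO3⁻] = α₁ × DIC = 0.9386 × 2.34 = 2.20 mmol/kg

[HCO3⁻] = 2.20 mmol/kg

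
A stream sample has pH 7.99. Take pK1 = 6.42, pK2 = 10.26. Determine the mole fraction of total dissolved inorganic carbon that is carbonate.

α₂ = 0.00520

α₂ = 1 / (1 + [H⁺]/K2 + [H⁺]²/(K1K2)) = 1 / (1 + 10^+2.27 + 10^+0.70)
   = 1 / (1 + 186.21 + 5.0119) = 1/192.22 = 0.005202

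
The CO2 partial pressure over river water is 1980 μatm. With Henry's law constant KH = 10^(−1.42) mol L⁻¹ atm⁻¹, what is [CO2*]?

[CO2*] = 75.3 μmol/L

KH = 10^(−1.42) = 3.802×10^-2 mol L⁻¹ atm⁻¹
[CO2*] = KH · pCO2 = 3.802×10^-2 × 1980×10^-6 atm = 7.53×10^-5 mol/L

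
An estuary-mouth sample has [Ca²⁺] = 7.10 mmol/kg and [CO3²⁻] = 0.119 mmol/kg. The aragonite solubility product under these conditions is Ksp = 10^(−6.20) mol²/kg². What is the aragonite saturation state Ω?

Ω = 1.34

Ksp = 10^(−6.20) = 6.310×10^-7
Ω = [Ca²⁺][CO3²⁻]/Ksp = (7.10×10^-3)(0.119×10^-3) / 6.310×10^-7 = 1.34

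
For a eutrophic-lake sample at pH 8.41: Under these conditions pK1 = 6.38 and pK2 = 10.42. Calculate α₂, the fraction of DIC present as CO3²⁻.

α₂ = 0.00959

α₂ = 1 / (1 + [H⁺]/K2 + [H⁺]²/(K1K2)) = 1 / (1 + 10^+2.01 + 10^-0.02)
   = 1 / (1 + 102.33 + 0.95499) = 1/104.28 = 0.009589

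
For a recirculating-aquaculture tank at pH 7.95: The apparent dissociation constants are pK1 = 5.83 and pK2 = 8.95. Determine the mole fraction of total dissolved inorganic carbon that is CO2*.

α₀ = 0.00685

α₀ = 1 / (1 + K1/[H⁺] + K1K2/[H⁺]²) = 1 / (1 + 10^+2.12 + 10^+1.12)
   = 1 / (1 + 131.83 + 13.183) = 1/146.01 = 0.006849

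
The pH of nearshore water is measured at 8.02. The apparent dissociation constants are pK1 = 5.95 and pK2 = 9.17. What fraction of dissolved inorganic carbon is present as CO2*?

α₀ = 0.00789

α₀ = 1 / (1 + K1/[H⁺] + K1K2/[H⁺]²) = 1 / (1 + 10^+2.07 + 10^+0.92)
   = 1 / (1 + 117.49 + 8.3176) = 1/126.81 = 0.007886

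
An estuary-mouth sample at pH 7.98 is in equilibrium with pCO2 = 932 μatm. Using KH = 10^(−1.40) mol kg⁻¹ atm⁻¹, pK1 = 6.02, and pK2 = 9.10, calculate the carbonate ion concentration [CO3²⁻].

[CO3²⁻] = 0.257 mmol/kg

[CO2*] = KH · pCO2 = 10^(−1.40) × 932×10^-6 = 3.710×10^-5 mol/kg
α₀ = 1/(1 + K1/[H⁺] + K1K2/[H⁺]²) = 1/(1 + 10^+1.96 + 10^+0.84) = 0.01009
DIC = [CO2*]/α₀ = 3.710×10^-5 / 0.01009 = 3.678 mmol/kg
[CO3²⁻] = α₂·DIC; α₂ = 0.06980, so [CO3²⁻] = 0.06980 × 3.678 = 0.257 mmol/kg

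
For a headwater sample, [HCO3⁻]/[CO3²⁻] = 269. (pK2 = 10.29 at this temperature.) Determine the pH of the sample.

pH = 7.86

From K2 = [H⁺][CO3²⁻]/[HCO3⁻]:  pH = pK2 − log₁₀([HCO3⁻]/[CO3²⁻])
log₁₀(269) = +2.430
pH = 10.29 − (+2.430) = 7.86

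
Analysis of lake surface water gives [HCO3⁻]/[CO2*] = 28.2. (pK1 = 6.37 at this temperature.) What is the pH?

pH = 7.82

From K1 = [H⁺][HCO3⁻]/[CO2*]:  pH = pK1 + log₁₀([HCO3⁻]/[CO2*])
log₁₀(28.2) = +1.450
pH = 6.37 + (+1.450) = 7.82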